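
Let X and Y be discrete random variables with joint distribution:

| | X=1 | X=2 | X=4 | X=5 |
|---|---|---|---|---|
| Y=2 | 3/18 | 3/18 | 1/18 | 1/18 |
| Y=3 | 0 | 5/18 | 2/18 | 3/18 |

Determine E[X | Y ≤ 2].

9/4

P(Y ≤ 2) = 4/9.
Σ X·P over the event = 1·(3/18) + 2·(3/18) + 4·(1/18) + 5·(1/18) = 1.
E[X | Y ≤ 2] = (1) / (4/9) = 9/4.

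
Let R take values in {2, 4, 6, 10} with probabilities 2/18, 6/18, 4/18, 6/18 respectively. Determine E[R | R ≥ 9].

P(R ≥ 9) = 1/3.
Σ over the event: 10·1/3 = 10/3.
E[R | R ≥ 9] = (10/3) / (1/3) = 10.

10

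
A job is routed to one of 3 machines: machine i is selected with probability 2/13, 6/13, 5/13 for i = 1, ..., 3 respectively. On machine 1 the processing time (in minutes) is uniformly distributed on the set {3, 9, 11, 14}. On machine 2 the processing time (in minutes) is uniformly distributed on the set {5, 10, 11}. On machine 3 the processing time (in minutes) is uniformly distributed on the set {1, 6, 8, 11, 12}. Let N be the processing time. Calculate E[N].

217/26

E[N | machine 1] = (3+9+11+14)/4 = 37/4.
E[N | machine 2] = (5+10+11)/3 = 26/3.
E[N | machine 3] = (1+6+8+11+12)/5 = 38/5.
E[N] = (2/13)·(37/4) + (6/13)·(26/3) + (5/13)·(38/5) = 217/26.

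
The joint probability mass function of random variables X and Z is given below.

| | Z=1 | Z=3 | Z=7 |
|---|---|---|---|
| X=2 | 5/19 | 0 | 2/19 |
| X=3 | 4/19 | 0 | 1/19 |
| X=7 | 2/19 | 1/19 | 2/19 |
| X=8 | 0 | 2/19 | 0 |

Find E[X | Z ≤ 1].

P(Z ≤ 1) = 11/19.
Σ X·P over the event = 2·(5/19) + 3·(4/19) + 7·(2/19) = 36/19.
E[X | Z ≤ 1] = (36/19) / (11/19) = 36/11.

36/11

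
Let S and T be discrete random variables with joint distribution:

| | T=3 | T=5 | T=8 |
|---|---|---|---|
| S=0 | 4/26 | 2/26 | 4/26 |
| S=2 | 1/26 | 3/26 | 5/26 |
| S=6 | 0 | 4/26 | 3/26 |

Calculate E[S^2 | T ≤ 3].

P(T ≤ 3) = 5/26.
Summing S^2·P(S=x,T=y) over the conditioning event gives 2/13.
E[S^2 | T ≤ 3] = (2/13) / (5/26) = 4/5.

4/5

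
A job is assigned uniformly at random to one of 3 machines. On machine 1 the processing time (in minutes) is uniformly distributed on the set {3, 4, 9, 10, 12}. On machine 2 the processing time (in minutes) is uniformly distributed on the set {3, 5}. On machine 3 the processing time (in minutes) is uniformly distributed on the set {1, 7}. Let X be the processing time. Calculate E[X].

26/5

E[X | machine 1] = (3+4+9+10+12)/5 = 38/5.
E[X | machine 2] = (3+5)/2 = 4.
E[X | machine 3] = (1+7)/2 = 4.
By the law of total expectation,
E[X] = (1/3)·(38/5) + (1/3)·(4) + (1/3)·(4) = 26/5.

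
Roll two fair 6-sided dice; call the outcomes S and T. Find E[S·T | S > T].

35/3

P(S > T) = 5/12.
Summing ST·P(x,y) over outcomes with S > T gives 175/36.
E[S·T | S > T] = (175/36) / (5/12) = 35/3.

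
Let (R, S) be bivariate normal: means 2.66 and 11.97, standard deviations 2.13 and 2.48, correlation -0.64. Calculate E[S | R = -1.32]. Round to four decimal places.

14.9358

For a bivariate normal, E[S | R=x] = μ_S + ρ·(σ_S/σ_R)·(x − μ_R).
E[S | R=-1.32] = 11.97 + (-0.64)·(2.48/2.13)·(-1.32 − (2.66)) = 11.97 + (-0.745164)·(-3.98) = 14.9358.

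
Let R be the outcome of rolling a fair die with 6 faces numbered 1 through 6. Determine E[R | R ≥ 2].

Given R ≥ 2, R is equally likely to be any of {2, 3, 4, 5, 6}.
E[R | R ≥ 2] = (2 + 3 + 4 + 5 + 6) / 5 = 4.

4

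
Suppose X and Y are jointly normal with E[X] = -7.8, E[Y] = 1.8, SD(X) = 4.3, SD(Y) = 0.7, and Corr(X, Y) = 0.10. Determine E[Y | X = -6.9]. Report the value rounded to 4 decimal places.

For a bivariate normal, E[Y | X=x] = μ_Y + ρ·(σ_Y/σ_X)·(x − μ_X).
E[Y | X=-6.9] = 1.8 + (0.10)·(0.7/4.3)·(-6.9 − (-7.8)) = 1.8 + (0.016279)·(0.9) = 1.8147.

1.8147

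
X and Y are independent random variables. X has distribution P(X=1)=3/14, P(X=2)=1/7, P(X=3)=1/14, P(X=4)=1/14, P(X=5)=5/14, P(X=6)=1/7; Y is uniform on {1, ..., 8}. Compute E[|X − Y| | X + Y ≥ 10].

P(X + Y ≥ 10) = 37/112.
Summing |X−Y|·P(x,y) over outcomes with X + Y ≥ 10 gives 9/14.
E[|X − Y| | X + Y ≥ 10] = (9/14) / (37/112) = 72/37.

72/37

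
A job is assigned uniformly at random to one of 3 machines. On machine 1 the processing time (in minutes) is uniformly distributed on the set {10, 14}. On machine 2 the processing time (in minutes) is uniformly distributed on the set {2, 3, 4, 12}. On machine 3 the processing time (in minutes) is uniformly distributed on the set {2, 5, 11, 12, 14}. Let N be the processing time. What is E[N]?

521/60

E[N | machine 1] = (10+14)/2 = 12.
E[N | machine 2] = (2+3+4+12)/4 = 21/4.
E[N | machine 3] = (2+5+11+12+14)/5 = 44/5.
By the law of total expectation,
E[N] = (1/3)·(12) + (1/3)·(21/4) + (1/3)·(44/5) = 521/60.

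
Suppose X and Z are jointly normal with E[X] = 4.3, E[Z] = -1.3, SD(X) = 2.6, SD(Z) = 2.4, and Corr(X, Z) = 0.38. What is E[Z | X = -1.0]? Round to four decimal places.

-3.1591

E[Z | X=x] = μ_Z + ρ(σ_Z/σ_X)(x − μ_X) for jointly normal variables.
E[Z | X=-1.0] = -1.3 + (0.38)·(2.4/2.6)·(-1.0 − (4.3)) = -1.3 + (0.35077)·(-5.3) = -3.1591.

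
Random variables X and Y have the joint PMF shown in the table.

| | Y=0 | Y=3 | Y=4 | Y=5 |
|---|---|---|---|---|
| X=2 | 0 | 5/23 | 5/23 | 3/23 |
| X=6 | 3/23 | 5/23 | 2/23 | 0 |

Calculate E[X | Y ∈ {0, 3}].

58/13

P(Y ∈ {0, 3}) = 13/23.
Σ X·P over the event = 2·(5/23) + 6·(3/23) + 6·(5/23) = 58/23.
E[X | Y ∈ {0, 3}] = (58/23) / (13/23) = 58/13.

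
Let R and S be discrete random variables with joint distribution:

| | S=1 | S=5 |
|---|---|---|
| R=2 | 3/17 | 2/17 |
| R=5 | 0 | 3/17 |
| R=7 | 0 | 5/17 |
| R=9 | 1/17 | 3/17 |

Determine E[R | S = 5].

P(S = 5) = 13/17.
Σ R·P over the event = 2·(2/17) + 5·(3/17) + 7·(5/17) + 9·(3/17) = 81/17.
E[R | S = 5] = (81/17) / (13/17) = 81/13.

81/13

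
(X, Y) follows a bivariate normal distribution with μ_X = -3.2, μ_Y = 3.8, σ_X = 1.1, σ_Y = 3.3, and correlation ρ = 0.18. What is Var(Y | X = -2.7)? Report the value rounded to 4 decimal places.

10.5372

For a bivariate normal, Var(Y | X=x) = σ_Y²(1 − ρ²).
Var(Y | X=-2.7) = (3.3)²·(1 − (0.18)²) = 10.89·0.9676 = 10.5372.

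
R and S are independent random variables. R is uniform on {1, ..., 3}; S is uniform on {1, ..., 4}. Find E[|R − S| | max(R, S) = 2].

Outcomes with max(R, S) = 2: (1,2), (2,1), (2,2), each with probability 1/12.
E[|R − S| | max(R, S) = 2] = (1 + 1 + 0) / 3 = 2/3.

2/3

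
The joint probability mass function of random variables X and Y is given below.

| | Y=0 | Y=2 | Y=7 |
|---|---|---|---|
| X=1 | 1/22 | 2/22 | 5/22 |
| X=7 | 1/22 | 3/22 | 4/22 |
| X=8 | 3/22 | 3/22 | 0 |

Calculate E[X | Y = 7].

P(Y = 7) = 9/22.
Σ X·P over the event = 1·(5/22) + 7·(4/22) = 3/2.
E[X | Y = 7] = (3/2) / (9/22) = 11/3.

11/3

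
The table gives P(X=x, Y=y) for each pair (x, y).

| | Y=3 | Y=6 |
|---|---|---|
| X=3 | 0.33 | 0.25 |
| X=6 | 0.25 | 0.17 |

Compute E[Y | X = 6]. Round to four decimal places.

4.2143

P(X = 6) = 0.42.
Summing Y·P(X=x,Y=y) over the conditioning event gives 1.77.
E[Y | X = 6] = (1.77) / (0.42) = 4.2143.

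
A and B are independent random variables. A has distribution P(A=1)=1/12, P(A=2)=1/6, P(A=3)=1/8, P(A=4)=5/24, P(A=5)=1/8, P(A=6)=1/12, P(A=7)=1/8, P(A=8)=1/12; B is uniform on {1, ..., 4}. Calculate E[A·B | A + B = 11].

132/5

P(A + B = 11) = 5/96.
Summing AB·P(x,y) over outcomes with A + B = 11 gives 11/8.
E[A·B | A + B = 11] = (11/8) / (5/96) = 132/5.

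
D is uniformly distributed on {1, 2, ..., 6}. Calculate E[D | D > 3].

Given D > 3, D is equally likely to be any of {4, 5, 6}.
E[D | D > 3] = (4 + 5 + 6) / 3 = 5.

5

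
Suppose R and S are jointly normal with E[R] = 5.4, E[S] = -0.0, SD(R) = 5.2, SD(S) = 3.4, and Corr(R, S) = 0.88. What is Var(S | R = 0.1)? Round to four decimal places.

2.6079

Var(S | R=x) = (1 − ρ²)·σ_S².
Var(S | R=0.1) = (3.4)²·(1 − (0.88)²) = 11.56·0.2256 = 2.6079.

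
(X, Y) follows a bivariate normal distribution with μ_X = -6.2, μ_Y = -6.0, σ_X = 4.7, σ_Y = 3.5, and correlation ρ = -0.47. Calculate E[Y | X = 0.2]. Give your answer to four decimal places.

For a bivariate normal, E[Y | X=x] = μ_Y + ρ·(σ_Y/σ_X)·(x − μ_X).
E[Y | X=0.2] = -6.0 + (-0.47)·(3.5/4.7)·(0.2 − (-6.2)) = -6.0 + (-0.35)·(6.4) = -8.2400.

-8.2400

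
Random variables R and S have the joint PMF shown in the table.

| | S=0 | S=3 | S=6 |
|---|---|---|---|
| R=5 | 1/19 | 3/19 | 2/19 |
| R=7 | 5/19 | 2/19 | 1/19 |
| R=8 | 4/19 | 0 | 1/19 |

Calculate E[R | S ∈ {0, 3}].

P(S ∈ {0, 3}) = 15/19.
Σ R·P over the event = 5·(1/19) + 5·(3/19) + 7·(5/19) + 7·(2/19) + 8·(4/19) = 101/19.
E[R | S ∈ {0, 3}] = (101/19) / (15/19) = 101/15.

101/15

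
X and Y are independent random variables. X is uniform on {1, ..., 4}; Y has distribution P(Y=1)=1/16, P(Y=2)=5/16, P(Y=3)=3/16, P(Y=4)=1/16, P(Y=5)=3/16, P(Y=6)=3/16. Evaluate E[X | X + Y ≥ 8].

13/4

P(X + Y ≥ 8) = 1/4.
Summing X·P(x,y) over outcomes with X + Y ≥ 8 gives 13/16.
E[X | X + Y ≥ 8] = (13/16) / (1/4) = 13/4.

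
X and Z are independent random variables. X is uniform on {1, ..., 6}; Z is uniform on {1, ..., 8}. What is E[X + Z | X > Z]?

7

P(X > Z) = 5/16.
Summing (X+Z)·P(x,y) over outcomes with X > Z gives 35/16.
E[X + Z | X > Z] = (35/16) / (5/16) = 7.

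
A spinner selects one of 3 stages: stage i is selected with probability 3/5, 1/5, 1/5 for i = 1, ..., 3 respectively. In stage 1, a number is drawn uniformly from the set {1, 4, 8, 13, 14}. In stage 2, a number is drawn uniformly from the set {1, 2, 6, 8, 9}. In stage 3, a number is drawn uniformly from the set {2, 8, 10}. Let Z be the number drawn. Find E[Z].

538/75

E[Z | stage 1] = (1+4+8+13+14)/5 = 8.
E[Z | stage 2] = (1+2+6+8+9)/5 = 26/5.
E[Z | stage 3] = (2+8+10)/3 = 20/3.
By the law of total expectation,
E[Z] = (3/5)·(8) + (1/5)·(26/5) + (1/5)·(20/3) = 538/75.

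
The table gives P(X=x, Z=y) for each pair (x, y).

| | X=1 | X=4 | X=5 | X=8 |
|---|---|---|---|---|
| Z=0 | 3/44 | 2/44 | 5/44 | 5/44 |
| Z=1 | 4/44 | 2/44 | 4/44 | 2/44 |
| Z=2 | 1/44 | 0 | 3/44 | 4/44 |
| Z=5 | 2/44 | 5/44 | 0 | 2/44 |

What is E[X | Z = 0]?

76/15

P(Z = 0) = 15/44.
Summing X·P(X=x,Z=y) over the conditioning event gives 19/11.
E[X | Z = 0] = (19/11) / (15/44) = 76/15.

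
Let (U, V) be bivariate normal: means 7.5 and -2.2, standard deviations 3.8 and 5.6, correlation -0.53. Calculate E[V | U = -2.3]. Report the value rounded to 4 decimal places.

For a bivariate normal, E[V | U=x] = μ_V + ρ·(σ_V/σ_U)·(x − μ_U).
E[V | U=-2.3] = -2.2 + (-0.53)·(5.6/3.8)·(-2.3 − (7.5)) = -2.2 + (-0.78105)·(-9.8) = 5.4543.

5.4543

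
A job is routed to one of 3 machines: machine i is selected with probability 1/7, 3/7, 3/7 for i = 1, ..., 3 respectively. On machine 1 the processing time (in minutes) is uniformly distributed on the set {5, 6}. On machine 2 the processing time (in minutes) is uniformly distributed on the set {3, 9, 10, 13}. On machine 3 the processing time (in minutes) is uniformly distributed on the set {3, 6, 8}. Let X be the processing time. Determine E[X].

195/28

E[X | machine 1] = (5+6)/2 = 11/2.
E[X | machine 2] = (3+9+10+13)/4 = 35/4.
E[X | machine 3] = (3+6+8)/3 = 17/3.
By the law of total expectation,
E[X] = (1/7)·(11/2) + (3/7)·(35/4) + (3/7)·(17/3) = 195/28.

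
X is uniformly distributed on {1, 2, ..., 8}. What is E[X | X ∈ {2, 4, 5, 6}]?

P(X ∈ {2, 4, 5, 6}) = 1/2.
Σ over the event: 2·1/8 + 4·1/8 + 5·1/8 + 6·1/8 = 17/8.
E[X | X ∈ {2, 4, 5, 6}] = (17/8) / (1/2) = 17/4.

17/4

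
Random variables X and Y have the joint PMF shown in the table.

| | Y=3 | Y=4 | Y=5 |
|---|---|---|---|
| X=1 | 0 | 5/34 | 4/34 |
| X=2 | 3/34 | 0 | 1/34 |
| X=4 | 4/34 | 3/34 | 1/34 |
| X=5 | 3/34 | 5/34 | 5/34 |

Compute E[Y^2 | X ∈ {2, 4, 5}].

393/25

P(X ∈ {2, 4, 5}) = 25/34.
Σ Y^2·P over the event = 9·(3/34) + 25·(1/34) + 9·(4/34) + 16·(3/34) + 25·(1/34) + 9·(3/34) + 16·(5/34) + 25·(5/34) = 393/34.
E[Y^2 | X ∈ {2, 4, 5}] = (393/34) / (25/34) = 393/25.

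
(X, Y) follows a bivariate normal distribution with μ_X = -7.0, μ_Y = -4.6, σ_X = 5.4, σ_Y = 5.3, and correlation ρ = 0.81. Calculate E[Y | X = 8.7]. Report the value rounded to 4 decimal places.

7.8815

For a bivariate normal, E[Y | X=x] = μ_Y + ρ·(σ_Y/σ_X)·(x − μ_X).
E[Y | X=8.7] = -4.6 + (0.81)·(5.3/5.4)·(8.7 − (-7.0)) = -4.6 + (0.795)·(15.7) = 7.8815.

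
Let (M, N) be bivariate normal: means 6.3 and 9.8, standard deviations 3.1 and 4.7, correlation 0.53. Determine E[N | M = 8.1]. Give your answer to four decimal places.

11.2464

E[N | M=x] = μ_N + ρ(σ_N/σ_M)(x − μ_M) for jointly normal variables.
E[N | M=8.1] = 9.8 + (0.53)·(4.7/3.1)·(8.1 − (6.3)) = 9.8 + (0.80355)·(1.8) = 11.2464.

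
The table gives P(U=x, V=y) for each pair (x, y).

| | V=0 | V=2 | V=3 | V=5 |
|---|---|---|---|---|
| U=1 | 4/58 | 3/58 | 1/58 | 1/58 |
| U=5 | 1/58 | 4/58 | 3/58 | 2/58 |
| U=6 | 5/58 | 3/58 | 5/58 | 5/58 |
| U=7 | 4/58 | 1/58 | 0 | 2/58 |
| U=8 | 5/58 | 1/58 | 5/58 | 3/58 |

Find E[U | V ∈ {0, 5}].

93/16

P(V ∈ {0, 5}) = 16/29.
Summing U·P(U=x,V=y) over the conditioning event gives 93/29.
E[U | V ∈ {0, 5}] = (93/29) / (16/29) = 93/16.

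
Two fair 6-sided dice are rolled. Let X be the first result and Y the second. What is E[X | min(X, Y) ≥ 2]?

P(min(X, Y) ≥ 2) = 25/36.
Summing X·P(x,y) over outcomes with min(X, Y) ≥ 2 gives 25/9.
E[X | min(X, Y) ≥ 2] = (25/9) / (25/36) = 4.

4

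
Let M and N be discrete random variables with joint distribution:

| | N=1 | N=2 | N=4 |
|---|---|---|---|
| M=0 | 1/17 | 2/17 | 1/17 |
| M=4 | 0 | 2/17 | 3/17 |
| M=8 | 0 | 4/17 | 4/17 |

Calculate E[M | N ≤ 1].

P(N ≤ 1) = 1/17.
Σ M·P over the event = 0·(1/17) = 0.
E[M | N ≤ 1] = (0) / (1/17) = 0.

0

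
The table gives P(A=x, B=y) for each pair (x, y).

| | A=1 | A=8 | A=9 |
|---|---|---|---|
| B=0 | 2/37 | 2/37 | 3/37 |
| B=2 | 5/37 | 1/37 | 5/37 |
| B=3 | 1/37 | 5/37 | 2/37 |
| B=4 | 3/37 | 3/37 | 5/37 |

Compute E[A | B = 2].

58/11

P(B = 2) = 11/37.
Σ A·P over the event = 1·(5/37) + 8·(1/37) + 9·(5/37) = 58/37.
E[A | B = 2] = (58/37) / (11/37) = 58/11.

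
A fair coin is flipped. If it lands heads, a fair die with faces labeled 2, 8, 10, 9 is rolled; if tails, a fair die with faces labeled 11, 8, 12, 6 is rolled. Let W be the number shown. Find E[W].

E[W | heads] = (2+8+10+9)/4 = 29/4.
E[W | tails] = (11+8+12+6)/4 = 37/4.
By the law of total expectation,
E[W] = (1/2)·(29/4) + (1/2)·(37/4) = 33/4.

33/4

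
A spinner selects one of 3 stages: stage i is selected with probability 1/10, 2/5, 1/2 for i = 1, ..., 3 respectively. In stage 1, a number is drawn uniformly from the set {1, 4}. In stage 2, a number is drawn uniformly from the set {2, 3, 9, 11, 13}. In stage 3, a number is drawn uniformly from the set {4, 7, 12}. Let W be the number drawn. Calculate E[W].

E[W | stage 1] = (1+4)/2 = 5/2.
E[W | stage 2] = (2+3+9+11+13)/5 = 38/5.
E[W | stage 3] = (4+7+12)/3 = 23/3.
By the law of total expectation,
E[W] = (1/10)·(5/2) + (2/5)·(38/5) + (1/2)·(23/3) = 2137/300.

2137/300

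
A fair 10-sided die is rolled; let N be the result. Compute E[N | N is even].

Given N is even, N is equally likely to be any of {2, 4, 6, 8, 10}.
E[N | N is even] = (2 + 4 + 6 + 8 + 10) / 5 = 6.

6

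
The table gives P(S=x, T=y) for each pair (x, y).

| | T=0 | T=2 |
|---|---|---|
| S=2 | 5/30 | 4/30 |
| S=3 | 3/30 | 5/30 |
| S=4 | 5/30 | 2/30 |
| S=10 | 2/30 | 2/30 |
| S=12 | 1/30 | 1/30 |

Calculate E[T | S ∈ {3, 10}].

P(S ∈ {3, 10}) = 2/5.
Σ T·P over the event = 0·(3/30) + 2·(5/30) + 0·(2/30) + 2·(2/30) = 7/15.
E[T | S ∈ {3, 10}] = (7/15) / (2/5) = 7/6.

7/6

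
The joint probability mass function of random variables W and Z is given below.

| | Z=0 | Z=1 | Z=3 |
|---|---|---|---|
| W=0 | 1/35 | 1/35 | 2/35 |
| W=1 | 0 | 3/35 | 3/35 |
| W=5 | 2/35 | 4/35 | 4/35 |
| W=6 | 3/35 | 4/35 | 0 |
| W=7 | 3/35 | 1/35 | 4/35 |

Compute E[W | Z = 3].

P(Z = 3) = 13/35.
Σ W·P over the event = 0·(2/35) + 1·(3/35) + 5·(4/35) + 7·(4/35) = 51/35.
E[W | Z = 3] = (51/35) / (13/35) = 51/13.

51/13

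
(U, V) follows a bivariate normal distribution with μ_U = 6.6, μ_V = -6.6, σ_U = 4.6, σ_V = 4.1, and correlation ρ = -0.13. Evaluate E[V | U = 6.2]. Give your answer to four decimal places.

-6.5537

E[V | U=x] = μ_V + ρ(σ_V/σ_U)(x − μ_U) for jointly normal variables.
E[V | U=6.2] = -6.6 + (-0.13)·(4.1/4.6)·(6.2 − (6.6)) = -6.6 + (-0.11587)·(-0.4) = -6.5537.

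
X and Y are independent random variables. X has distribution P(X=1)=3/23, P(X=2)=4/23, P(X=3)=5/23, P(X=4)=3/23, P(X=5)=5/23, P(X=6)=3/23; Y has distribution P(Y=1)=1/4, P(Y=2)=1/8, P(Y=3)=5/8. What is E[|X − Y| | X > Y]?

P(X > Y) = 111/184.
Summing |X−Y|·P(x,y) over outcomes with X > Y gives 33/23.
E[|X − Y| | X > Y] = (33/23) / (111/184) = 88/37.

88/37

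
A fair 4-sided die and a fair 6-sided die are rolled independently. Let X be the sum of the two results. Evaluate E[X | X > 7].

P(X > 7) = 1/4.
Σ over the event: 8·1/8 + 9·1/12 + 10·1/24 = 13/6.
E[X | X > 7] = (13/6) / (1/4) = 26/3.

26/3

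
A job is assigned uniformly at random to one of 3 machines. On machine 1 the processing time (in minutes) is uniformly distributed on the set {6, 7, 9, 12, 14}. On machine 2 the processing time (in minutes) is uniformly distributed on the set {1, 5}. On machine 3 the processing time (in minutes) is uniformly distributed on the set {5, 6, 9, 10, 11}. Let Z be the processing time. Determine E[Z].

104/15

E[Z | machine 1] = (6+7+9+12+14)/5 = 48/5.
E[Z | machine 2] = (1+5)/2 = 3.
E[Z | machine 3] = (5+6+9+10+11)/5 = 41/5.
E[Z] = (1/3)·(48/5) + (1/3)·(3) + (1/3)·(41/5) = 104/15.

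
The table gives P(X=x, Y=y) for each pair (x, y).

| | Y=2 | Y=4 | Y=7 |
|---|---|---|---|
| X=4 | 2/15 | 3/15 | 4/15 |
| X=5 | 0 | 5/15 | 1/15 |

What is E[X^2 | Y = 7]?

P(Y = 7) = 1/3.
Σ X^2·P over the event = 16·(4/15) + 25·(1/15) = 89/15.
E[X^2 | Y = 7] = (89/15) / (1/3) = 89/5.

89/5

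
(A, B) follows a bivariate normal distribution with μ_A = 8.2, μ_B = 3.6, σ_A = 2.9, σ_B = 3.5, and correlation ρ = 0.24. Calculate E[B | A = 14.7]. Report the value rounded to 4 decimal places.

For a bivariate normal, E[B | A=x] = μ_B + ρ·(σ_B/σ_A)·(x − μ_A).
E[B | A=14.7] = 3.6 + (0.24)·(3.5/2.9)·(14.7 − (8.2)) = 3.6 + (0.28966)·(6.5) = 5.4828.

5.4828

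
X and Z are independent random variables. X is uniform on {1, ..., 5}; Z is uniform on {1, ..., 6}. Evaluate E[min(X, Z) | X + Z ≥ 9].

P(X + Z ≥ 9) = 1/5.
Summing min(X,Z)·P(x,y) over outcomes with X + Z ≥ 9 gives 5/6.
E[min(X, Z) | X + Z ≥ 9] = (5/6) / (1/5) = 25/6.

25/6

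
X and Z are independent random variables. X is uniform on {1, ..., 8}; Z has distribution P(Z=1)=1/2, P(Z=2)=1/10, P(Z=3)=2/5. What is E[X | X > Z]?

328/61

P(X > Z) = 61/80.
Summing X·P(x,y) over outcomes with X > Z gives 41/10.
E[X | X > Z] = (41/10) / (61/80) = 328/61.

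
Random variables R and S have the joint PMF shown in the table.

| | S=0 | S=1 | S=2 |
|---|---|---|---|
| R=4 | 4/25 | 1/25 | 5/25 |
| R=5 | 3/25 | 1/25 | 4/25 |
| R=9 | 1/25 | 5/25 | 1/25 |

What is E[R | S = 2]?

P(S = 2) = 2/5.
Σ R·P over the event = 4·(5/25) + 5·(4/25) + 9·(1/25) = 49/25.
E[R | S = 2] = (49/25) / (2/5) = 49/10.

49/10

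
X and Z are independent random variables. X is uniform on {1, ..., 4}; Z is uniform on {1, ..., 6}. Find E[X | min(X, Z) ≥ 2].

3

P(min(X, Z) ≥ 2) = 5/8.
Summing X·P(x,y) over outcomes with min(X, Z) ≥ 2 gives 15/8.
E[X | min(X, Z) ≥ 2] = (15/8) / (5/8) = 3.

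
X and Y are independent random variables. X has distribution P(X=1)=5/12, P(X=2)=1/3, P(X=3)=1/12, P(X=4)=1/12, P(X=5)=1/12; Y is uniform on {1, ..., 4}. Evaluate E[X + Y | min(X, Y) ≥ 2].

P(min(X, Y) ≥ 2) = 7/16.
Summing (X+Y)·P(x,y) over outcomes with min(X, Y) ≥ 2 gives 41/16.
E[X + Y | min(X, Y) ≥ 2] = (41/16) / (7/16) = 41/7.

41/7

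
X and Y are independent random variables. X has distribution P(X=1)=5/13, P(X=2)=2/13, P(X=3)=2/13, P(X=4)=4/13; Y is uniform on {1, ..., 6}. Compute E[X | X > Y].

32/9

P(X > Y) = 3/13.
Summing X·P(x,y) over outcomes with X > Y gives 32/39.
E[X | X > Y] = (32/39) / (3/13) = 32/9.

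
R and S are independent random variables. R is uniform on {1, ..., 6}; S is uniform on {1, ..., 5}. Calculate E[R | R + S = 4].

Outcomes with R + S = 4: (1,3), (2,2), (3,1), each with probability 1/30.
E[R | R + S = 4] = (1 + 2 + 3) / 3 = 2.

2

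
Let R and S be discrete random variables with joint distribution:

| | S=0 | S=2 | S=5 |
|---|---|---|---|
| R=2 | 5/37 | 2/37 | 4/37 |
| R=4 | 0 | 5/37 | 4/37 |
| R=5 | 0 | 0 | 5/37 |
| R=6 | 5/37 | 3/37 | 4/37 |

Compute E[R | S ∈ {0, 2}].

41/10

P(S ∈ {0, 2}) = 20/37.
Σ R·P over the event = 2·(5/37) + 2·(2/37) + 4·(5/37) + 6·(5/37) + 6·(3/37) = 82/37.
E[R | S ∈ {0, 2}] = (82/37) / (20/37) = 41/10.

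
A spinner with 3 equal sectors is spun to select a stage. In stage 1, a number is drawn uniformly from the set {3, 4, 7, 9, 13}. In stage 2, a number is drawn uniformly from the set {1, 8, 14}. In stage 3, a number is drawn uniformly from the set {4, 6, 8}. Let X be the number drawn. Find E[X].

E[X | stage 1] = (3+4+7+9+13)/5 = 36/5.
E[X | stage 2] = (1+8+14)/3 = 23/3.
E[X | stage 3] = (4+6+8)/3 = 6.
By the law of total expectation,
E[X] = (1/3)·(36/5) + (1/3)·(23/3) + (1/3)·(6) = 313/45.

313/45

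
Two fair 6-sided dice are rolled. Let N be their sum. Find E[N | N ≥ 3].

P(N ≥ 3) = 35/36.
E[N | N ≥ 3] = (125/18) / (35/36) = 50/7.

50/7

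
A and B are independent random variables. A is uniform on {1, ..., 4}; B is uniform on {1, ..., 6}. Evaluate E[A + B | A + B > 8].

28/3

P(A + B > 8) = 1/8.
Summing (A+B)·P(x,y) over outcomes with A + B > 8 gives 7/6.
E[A + B | A + B > 8] = (7/6) / (1/8) = 28/3.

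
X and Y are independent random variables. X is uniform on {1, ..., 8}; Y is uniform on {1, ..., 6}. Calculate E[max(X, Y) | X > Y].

160/27

P(X > Y) = 9/16.
Summing max(X,Y)·P(x,y) over outcomes with X > Y gives 10/3.
E[max(X, Y) | X > Y] = (10/3) / (9/16) = 160/27.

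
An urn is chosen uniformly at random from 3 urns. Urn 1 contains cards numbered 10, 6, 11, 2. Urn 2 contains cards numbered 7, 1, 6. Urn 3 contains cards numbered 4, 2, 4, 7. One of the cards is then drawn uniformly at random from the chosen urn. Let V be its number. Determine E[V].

97/18

E[V | urn 1] = (10+6+11+2)/4 = 29/4.
E[V | urn 2] = (7+1+6)/3 = 14/3.
E[V | urn 3] = (4+2+4+7)/4 = 17/4.
By the law of total expectation,
E[V] = (1/3)·(29/4) + (1/3)·(14/3) + (1/3)·(17/4) = 97/18.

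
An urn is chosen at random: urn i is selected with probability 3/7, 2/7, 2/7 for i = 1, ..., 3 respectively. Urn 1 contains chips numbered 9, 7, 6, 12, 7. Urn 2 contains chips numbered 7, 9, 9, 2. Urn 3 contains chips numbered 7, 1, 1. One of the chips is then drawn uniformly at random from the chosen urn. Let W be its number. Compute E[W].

63/10

E[W | urn 1] = (9+7+6+12+7)/5 = 41/5.
E[W | urn 2] = (7+9+9+2)/4 = 27/4.
E[W | urn 3] = (7+1+1)/3 = 3.
E[W] = (3/7)·(41/5) + (2/7)·(27/4) + (2/7)·(3) = 63/10.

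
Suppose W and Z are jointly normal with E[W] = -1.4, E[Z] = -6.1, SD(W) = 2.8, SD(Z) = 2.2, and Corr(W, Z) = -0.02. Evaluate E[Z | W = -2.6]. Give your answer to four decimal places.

E[Z | W=x] = μ_Z + ρ(σ_Z/σ_W)(x − μ_W) for jointly normal variables.
E[Z | W=-2.6] = -6.1 + (-0.02)·(2.2/2.8)·(-2.6 − (-1.4)) = -6.1 + (-0.015714)·(-1.2) = -6.0811.

-6.0811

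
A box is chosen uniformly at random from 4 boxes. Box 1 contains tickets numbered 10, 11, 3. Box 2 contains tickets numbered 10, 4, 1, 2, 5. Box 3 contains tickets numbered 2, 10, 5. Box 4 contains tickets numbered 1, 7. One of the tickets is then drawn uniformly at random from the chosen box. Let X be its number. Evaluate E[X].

331/60

E[X | box 1] = (10+11+3)/3 = 8.
E[X | box 2] = (10+4+1+2+5)/5 = 22/5.
E[X | box 3] = (2+10+5)/3 = 17/3.
E[X | box 4] = (1+7)/2 = 4.
By the law of total expectation,
E[X] = (1/4)·(8) + (1/4)·(22/5) + (1/4)·(17/3) + (1/4)·(4) = 331/60.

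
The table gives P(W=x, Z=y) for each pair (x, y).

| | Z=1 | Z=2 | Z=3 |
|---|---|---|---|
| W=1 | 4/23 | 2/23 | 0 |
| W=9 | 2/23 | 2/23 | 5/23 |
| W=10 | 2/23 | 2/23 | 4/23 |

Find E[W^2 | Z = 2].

P(Z = 2) = 6/23.
Σ W^2·P over the event = 1·(2/23) + 81·(2/23) + 100·(2/23) = 364/23.
E[W^2 | Z = 2] = (364/23) / (6/23) = 182/3.

182/3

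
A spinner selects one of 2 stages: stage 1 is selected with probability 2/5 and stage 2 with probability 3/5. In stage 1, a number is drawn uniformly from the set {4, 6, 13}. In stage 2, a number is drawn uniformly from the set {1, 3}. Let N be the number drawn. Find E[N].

64/15

E[N | stage 1] = (4+6+13)/3 = 23/3.
E[N | stage 2] = (1+3)/2 = 2.
E[N] = (2/5)·(23/3) + (3/5)·(2) = 64/15.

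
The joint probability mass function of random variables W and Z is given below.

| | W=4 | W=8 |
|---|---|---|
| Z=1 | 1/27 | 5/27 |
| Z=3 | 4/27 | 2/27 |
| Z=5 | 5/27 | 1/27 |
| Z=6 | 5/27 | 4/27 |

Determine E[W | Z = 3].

P(Z = 3) = 2/9.
Σ W·P over the event = 4·(4/27) + 8·(2/27) = 32/27.
E[W | Z = 3] = (32/27) / (2/9) = 16/3.

16/3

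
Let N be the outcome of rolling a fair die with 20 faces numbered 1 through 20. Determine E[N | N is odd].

Given N is odd, N is equally likely to be any of {1, 3, 5, 7, 9, 11, 13, 15, 17, 19}.
E[N | N is odd] = (1 + 3 + 5 + 7 + 9 + 11 + 13 + 15 + 17 + 19) / 10 = 10.

10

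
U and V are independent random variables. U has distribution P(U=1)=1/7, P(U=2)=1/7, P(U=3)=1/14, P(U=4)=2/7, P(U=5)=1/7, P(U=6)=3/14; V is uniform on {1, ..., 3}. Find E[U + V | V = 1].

P(V = 1) = 1/3.
Summing (U+V)·P(x,y) over outcomes with V = 1 gives 67/42.
E[U + V | V = 1] = (67/42) / (1/3) = 67/14.

67/14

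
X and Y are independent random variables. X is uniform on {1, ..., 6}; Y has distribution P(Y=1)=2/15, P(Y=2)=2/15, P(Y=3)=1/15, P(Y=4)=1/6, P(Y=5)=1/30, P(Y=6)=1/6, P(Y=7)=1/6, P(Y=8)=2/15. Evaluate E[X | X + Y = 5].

P(X + Y = 5) = 1/12.
Summing X·P(x,y) over outcomes with X + Y = 5 gives 37/180.
E[X | X + Y = 5] = (37/180) / (1/12) = 37/15.

37/15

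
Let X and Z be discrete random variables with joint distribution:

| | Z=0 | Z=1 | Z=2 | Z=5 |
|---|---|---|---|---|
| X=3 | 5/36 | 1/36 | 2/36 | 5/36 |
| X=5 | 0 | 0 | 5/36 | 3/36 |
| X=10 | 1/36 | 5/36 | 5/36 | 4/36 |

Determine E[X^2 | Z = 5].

P(Z = 5) = 1/3.
Σ X^2·P over the event = 9·(5/36) + 25·(3/36) + 100·(4/36) = 130/9.
E[X^2 | Z = 5] = (130/9) / (1/3) = 130/3.

130/3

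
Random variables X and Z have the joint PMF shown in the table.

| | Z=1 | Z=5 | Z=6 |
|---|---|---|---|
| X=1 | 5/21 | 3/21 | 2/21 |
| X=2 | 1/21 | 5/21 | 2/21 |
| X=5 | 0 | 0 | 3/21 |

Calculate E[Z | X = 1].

P(X = 1) = 10/21.
Summing Z·P(X=x,Z=y) over the conditioning event gives 32/21.
E[Z | X = 1] = (32/21) / (10/21) = 16/5.

16/5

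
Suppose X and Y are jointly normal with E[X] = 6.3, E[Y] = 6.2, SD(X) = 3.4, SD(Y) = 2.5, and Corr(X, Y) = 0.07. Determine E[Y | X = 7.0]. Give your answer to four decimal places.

E[Y | X=x] = μ_Y + ρ(σ_Y/σ_X)(x − μ_X) for jointly normal variables.
E[Y | X=7.0] = 6.2 + (0.07)·(2.5/3.4)·(7.0 − (6.3)) = 6.2 + (0.051471)·(0.7) = 6.2360.

6.2360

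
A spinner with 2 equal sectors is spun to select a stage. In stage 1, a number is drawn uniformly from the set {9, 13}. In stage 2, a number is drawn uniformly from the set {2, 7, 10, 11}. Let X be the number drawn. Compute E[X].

E[X | stage 1] = (9+13)/2 = 11.
E[X | stage 2] = (2+7+10+11)/4 = 15/2.
E[X] = (1/2)·(11) + (1/2)·(15/2) = 37/4.

37/4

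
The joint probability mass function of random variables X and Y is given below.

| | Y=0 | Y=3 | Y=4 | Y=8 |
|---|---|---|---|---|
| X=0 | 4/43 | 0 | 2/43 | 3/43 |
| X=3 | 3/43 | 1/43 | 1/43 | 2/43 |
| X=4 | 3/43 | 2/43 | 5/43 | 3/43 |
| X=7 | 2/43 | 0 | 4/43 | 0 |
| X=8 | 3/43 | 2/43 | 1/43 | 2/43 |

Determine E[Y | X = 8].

P(X = 8) = 8/43.
Σ Y·P over the event = 0·(3/43) + 3·(2/43) + 4·(1/43) + 8·(2/43) = 26/43.
E[Y | X = 8] = (26/43) / (8/43) = 13/4.

13/4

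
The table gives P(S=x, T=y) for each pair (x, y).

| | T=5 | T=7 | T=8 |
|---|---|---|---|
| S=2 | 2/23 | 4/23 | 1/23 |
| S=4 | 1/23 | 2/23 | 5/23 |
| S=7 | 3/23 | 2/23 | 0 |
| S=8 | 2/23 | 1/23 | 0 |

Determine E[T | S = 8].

P(S = 8) = 3/23.
Σ T·P over the event = 5·(2/23) + 7·(1/23) = 17/23.
E[T | S = 8] = (17/23) / (3/23) = 17/3.

17/3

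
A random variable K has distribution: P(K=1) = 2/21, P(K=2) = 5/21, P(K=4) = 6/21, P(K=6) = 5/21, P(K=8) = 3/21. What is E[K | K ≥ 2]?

P(K ≥ 2) = 19/21.
Σ over the event: 2·5/21 + 4·2/7 + 6·5/21 + 8·1/7 = 88/21.
E[K | K ≥ 2] = (88/21) / (19/21) = 88/19.

88/19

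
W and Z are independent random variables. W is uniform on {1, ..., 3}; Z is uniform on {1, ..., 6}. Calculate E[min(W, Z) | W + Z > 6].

Outcomes with W + Z > 6: (1,6), (2,5), (2,6), (3,4), (3,5), (3,6), each with probability 1/18.
E[min(W, Z) | W + Z > 6] = (1 + 2 + 2 + 3 + 3 + 3) / 6 = 7/3.

7/3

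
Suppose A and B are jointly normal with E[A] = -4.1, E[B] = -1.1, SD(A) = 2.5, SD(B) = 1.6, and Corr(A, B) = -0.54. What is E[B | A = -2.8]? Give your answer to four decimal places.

-1.5493

The regression of B on A has slope ρ·σ_B/σ_A and passes through (μ_A, μ_B).
E[B | A=-2.8] = -1.1 + (-0.54)·(1.6/2.5)·(-2.8 − (-4.1)) = -1.1 + (-0.3456)·(1.3) = -1.5493.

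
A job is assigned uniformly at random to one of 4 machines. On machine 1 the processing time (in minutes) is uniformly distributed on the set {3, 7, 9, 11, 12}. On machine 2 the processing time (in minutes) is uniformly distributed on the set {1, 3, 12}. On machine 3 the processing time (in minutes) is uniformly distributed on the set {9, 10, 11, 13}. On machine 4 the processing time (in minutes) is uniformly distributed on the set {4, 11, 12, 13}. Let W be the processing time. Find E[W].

2069/240

E[W | machine 1] = (3+7+9+11+12)/5 = 42/5.
E[W | machine 2] = (1+3+12)/3 = 16/3.
E[W | machine 3] = (9+10+11+13)/4 = 43/4.
E[W | machine 4] = (4+11+12+13)/4 = 10.
By the law of total expectation,
E[W] = (1/4)·(42/5) + (1/4)·(16/3) + (1/4)·(43/4) + (1/4)·(10) = 2069/240.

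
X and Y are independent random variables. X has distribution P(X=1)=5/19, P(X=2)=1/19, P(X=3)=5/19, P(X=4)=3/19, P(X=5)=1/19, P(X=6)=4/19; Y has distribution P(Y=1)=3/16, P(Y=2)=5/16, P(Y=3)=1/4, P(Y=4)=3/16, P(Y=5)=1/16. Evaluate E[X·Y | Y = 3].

189/19

P(Y = 3) = 1/4.
Summing XY·P(x,y) over outcomes with Y = 3 gives 189/76.
E[X·Y | Y = 3] = (189/76) / (1/4) = 189/19.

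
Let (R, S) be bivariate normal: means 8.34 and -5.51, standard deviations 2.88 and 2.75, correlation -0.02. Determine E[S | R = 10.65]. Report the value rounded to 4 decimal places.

For a bivariate normal, E[S | R=x] = μ_S + ρ·(σ_S/σ_R)·(x − μ_R).
E[S | R=10.65] = -5.51 + (-0.02)·(2.75/2.88)·(10.65 − (8.34)) = -5.51 + (-0.019097)·(2.31) = -5.5541.

-5.5541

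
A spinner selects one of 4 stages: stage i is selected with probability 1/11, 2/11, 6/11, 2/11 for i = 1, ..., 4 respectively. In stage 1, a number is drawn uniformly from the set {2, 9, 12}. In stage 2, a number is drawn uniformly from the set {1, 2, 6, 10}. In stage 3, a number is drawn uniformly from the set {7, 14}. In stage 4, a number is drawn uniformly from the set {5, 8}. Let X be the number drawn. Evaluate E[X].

559/66

E[X | stage 1] = (2+9+12)/3 = 23/3.
E[X | stage 2] = (1+2+6+10)/4 = 19/4.
E[X | stage 3] = (7+14)/2 = 21/2.
E[X | stage 4] = (5+8)/2 = 13/2.
E[X] = (1/11)·(23/3) + (2/11)·(19/4) + (6/11)·(21/2) + (2/11)·(13/2) = 559/66.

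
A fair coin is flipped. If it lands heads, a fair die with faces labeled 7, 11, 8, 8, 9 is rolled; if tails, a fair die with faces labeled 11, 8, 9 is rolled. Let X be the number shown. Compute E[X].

269/30

E[X | heads] = (7+11+8+8+9)/5 = 43/5.
E[X | tails] = (11+8+9)/3 = 28/3.
E[X] = (1/2)·(43/5) + (1/2)·(28/3) = 269/30.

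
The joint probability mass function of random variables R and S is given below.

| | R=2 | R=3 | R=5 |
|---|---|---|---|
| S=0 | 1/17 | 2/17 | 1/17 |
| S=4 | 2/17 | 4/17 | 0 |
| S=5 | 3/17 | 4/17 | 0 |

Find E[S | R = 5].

0

P(R = 5) = 1/17.
Σ S·P over the event = 0·(1/17) = 0.
E[S | R = 5] = (0) / (1/17) = 0.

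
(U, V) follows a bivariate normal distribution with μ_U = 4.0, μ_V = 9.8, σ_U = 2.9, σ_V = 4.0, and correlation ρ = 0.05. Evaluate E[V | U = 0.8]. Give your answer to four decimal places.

E[V | U=x] = μ_V + ρ(σ_V/σ_U)(x − μ_U) for jointly normal variables.
E[V | U=0.8] = 9.8 + (0.05)·(4.0/2.9)·(0.8 − (4.0)) = 9.8 + (0.068966)·(-3.2) = 9.5793.

9.5793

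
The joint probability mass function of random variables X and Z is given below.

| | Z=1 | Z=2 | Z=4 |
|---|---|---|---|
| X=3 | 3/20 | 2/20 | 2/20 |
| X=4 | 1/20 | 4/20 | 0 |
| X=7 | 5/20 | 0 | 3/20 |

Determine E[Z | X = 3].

15/7

P(X = 3) = 7/20.
Σ Z·P over the event = 1·(3/20) + 2·(2/20) + 4·(2/20) = 3/4.
E[Z | X = 3] = (3/4) / (7/20) = 15/7.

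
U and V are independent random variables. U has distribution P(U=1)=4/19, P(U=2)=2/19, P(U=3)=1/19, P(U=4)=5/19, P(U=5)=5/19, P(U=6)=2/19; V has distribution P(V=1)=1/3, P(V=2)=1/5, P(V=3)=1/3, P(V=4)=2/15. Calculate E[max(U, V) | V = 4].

85/19

P(V = 4) = 2/15.
Summing max(U,V)·P(x,y) over outcomes with V = 4 gives 34/57.
E[max(U, V) | V = 4] = (34/57) / (2/15) = 85/19.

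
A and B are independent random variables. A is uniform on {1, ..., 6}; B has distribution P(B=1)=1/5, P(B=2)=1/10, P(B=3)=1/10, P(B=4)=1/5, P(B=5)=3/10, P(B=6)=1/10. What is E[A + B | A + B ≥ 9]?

179/18

P(A + B ≥ 9) = 3/10.
Summing (A+B)·P(x,y) over outcomes with A + B ≥ 9 gives 179/60.
E[A + B | A + B ≥ 9] = (179/60) / (3/10) = 179/18.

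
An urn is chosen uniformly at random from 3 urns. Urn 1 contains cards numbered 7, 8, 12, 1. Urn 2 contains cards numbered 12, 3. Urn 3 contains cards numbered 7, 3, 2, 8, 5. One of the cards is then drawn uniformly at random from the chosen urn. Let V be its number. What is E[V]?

E[V | urn 1] = (7+8+12+1)/4 = 7.
E[V | urn 2] = (12+3)/2 = 15/2.
E[V | urn 3] = (7+3+2+8+5)/5 = 5.
By the law of total expectation,
E[V] = (1/3)·(7) + (1/3)·(15/2) + (1/3)·(5) = 13/2.

13/2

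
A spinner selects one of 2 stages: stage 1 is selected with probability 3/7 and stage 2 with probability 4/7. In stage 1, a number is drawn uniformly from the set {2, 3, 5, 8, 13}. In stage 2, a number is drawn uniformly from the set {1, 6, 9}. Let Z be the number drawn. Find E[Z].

599/105

E[Z | stage 1] = (2+3+5+8+13)/5 = 31/5.
E[Z | stage 2] = (1+6+9)/3 = 16/3.
E[Z] = (3/7)·(31/5) + (4/7)·(16/3) = 599/105.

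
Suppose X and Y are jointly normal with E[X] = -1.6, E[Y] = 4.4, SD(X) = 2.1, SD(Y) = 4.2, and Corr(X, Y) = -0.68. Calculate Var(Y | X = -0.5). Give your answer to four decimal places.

9.4833

For a bivariate normal, Var(Y | X=x) = σ_Y²(1 − ρ²).
Var(Y | X=-0.5) = (4.2)²·(1 − (-0.68)²) = 17.64·0.5376 = 9.4833.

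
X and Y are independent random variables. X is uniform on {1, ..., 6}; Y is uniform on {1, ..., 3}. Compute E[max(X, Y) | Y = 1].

Outcomes with Y = 1: (1,1), (2,1), (3,1), (4,1), (5,1), (6,1), each with probability 1/18.
E[max(X, Y) | Y = 1] = (1 + 2 + 3 + 4 + 5 + 6) / 6 = 7/2.

7/2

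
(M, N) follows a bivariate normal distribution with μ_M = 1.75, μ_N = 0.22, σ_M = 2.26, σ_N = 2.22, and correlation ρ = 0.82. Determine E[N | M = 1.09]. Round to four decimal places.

-0.3116

The regression of N on M has slope ρ·σ_N/σ_M and passes through (μ_M, μ_N).
E[N | M=1.09] = 0.22 + (0.82)·(2.22/2.26)·(1.09 − (1.75)) = 0.22 + (0.80549)·(-0.66) = -0.3116.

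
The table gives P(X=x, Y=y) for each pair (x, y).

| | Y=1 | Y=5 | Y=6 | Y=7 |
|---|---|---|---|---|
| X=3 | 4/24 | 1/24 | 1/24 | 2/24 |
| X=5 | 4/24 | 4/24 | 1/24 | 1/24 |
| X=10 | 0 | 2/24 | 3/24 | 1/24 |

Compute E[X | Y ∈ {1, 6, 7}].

91/17

P(Y ∈ {1, 6, 7}) = 17/24.
Σ X·P over the event = 3·(4/24) + 3·(1/24) + 3·(2/24) + 5·(4/24) + 5·(1/24) + 5·(1/24) + 10·(3/24) + 10·(1/24) = 91/24.
E[X | Y ∈ {1, 6, 7}] = (91/24) / (17/24) = 91/17.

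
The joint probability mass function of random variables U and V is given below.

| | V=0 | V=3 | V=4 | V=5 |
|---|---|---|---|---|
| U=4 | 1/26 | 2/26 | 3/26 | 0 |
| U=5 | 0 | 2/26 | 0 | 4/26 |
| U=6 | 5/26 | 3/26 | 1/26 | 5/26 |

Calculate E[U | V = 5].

P(V = 5) = 9/26.
Σ U·P over the event = 5·(4/26) + 6·(5/26) = 25/13.
E[U | V = 5] = (25/13) / (9/26) = 50/9.

50/9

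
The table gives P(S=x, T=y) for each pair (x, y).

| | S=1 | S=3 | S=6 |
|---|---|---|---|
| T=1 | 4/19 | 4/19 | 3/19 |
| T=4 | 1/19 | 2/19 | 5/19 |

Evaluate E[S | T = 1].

P(T = 1) = 11/19.
Σ S·P over the event = 1·(4/19) + 3·(4/19) + 6·(3/19) = 34/19.
E[S | T = 1] = (34/19) / (11/19) = 34/11.

34/11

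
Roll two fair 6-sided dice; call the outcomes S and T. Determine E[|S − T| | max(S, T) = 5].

20/9

Outcomes with max(S, T) = 5: (1,5), (2,5), (3,5), (4,5), (5,1), (5,2), (5,3), (5,4), (5,5), each with probability 1/36.
E[|S − T| | max(S, T) = 5] = (4 + 3 + 2 + 1 + 4 + 3 + 2 + 1 + 0) / 9 = 20/9.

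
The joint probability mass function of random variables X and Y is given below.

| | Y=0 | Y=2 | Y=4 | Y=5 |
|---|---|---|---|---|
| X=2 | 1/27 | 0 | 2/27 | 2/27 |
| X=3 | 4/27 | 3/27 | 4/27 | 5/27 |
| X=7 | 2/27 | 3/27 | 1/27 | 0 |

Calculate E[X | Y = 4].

23/7

P(Y = 4) = 7/27.
Σ X·P over the event = 2·(2/27) + 3·(4/27) + 7·(1/27) = 23/27.
E[X | Y = 4] = (23/27) / (7/27) = 23/7.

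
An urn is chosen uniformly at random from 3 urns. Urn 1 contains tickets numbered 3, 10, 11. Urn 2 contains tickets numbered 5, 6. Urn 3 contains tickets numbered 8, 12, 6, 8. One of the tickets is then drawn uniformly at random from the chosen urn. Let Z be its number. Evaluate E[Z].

22/3

E[Z | urn 1] = (3+10+11)/3 = 8.
E[Z | urn 2] = (5+6)/2 = 11/2.
E[Z | urn 3] = (8+12+6+8)/4 = 17/2.
By the law of total expectation,
E[Z] = (1/3)·(8) + (1/3)·(11/2) + (1/3)·(17/2) = 22/3.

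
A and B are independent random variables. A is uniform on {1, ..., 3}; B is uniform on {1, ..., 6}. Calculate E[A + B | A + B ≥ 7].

23/3

Outcomes with A + B ≥ 7: (1,6), (2,5), (2,6), (3,4), (3,5), (3,6), each with probability 1/18.
E[A + B | A + B ≥ 7] = (7 + 7 + 8 + 7 + 8 + 9) / 6 = 23/3.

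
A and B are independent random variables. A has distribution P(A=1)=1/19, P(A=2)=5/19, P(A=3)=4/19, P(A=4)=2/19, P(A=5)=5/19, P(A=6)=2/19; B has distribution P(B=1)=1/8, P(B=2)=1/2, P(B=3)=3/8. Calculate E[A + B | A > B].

P(A > B) = 97/152.
Summing (A+B)·P(x,y) over outcomes with A > B gives 633/152.
E[A + B | A > B] = (633/152) / (97/152) = 633/97.

633/97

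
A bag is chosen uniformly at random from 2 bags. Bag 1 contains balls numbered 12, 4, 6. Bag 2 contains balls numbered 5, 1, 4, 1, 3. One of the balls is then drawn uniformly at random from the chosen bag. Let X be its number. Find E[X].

76/15

E[X | bag 1] = (12+4+6)/3 = 22/3.
E[X | bag 2] = (5+1+4+1+3)/5 = 14/5.
By the law of total expectation,
E[X] = (1/2)·(22/3) + (1/2)·(14/5) = 76/15.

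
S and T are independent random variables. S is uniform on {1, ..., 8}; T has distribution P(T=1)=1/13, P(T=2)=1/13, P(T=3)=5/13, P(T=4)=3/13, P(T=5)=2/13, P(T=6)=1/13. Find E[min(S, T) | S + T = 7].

32/13

P(S + T = 7) = 1/8.
Summing min(S,T)·P(x,y) over outcomes with S + T = 7 gives 4/13.
E[min(S, T) | S + T = 7] = (4/13) / (1/8) = 32/13.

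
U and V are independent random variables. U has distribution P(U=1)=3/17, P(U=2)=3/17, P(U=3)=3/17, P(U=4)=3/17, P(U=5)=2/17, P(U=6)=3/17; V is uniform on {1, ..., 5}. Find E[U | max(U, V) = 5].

40/11

P(max(U, V) = 5) = 22/85.
Summing U·P(x,y) over outcomes with max(U, V) = 5 gives 16/17.
E[U | max(U, V) = 5] = (16/17) / (22/85) = 40/11.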